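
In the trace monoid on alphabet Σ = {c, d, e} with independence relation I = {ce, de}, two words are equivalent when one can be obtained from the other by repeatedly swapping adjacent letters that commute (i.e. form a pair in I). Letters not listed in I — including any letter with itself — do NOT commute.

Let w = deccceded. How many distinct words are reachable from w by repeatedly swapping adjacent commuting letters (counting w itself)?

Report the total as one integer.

0(d) covers ∅
1(e) covers ∅
2(c) covers 0:d
3(c) covers 2:c
4(c) covers 3:c
5(e) covers 1:e
6(d) covers 4:c
7(e) covers 5:e
8(d) covers 6:d
floor of heap: 0:d, 1:e
completions by unplaced set U, small U first (add the entries for U minus each lowest piece of U):
  |U|=1: {7}:1  {8}:1
  |U|=2: {5,7}:1  {6,8}:1  {7,8}:2
  |U|=3: {1,5,7}:1  {4,6,8}:1  {5,7,8}:3  {6,7,8}:3
  |U|=4: {1,5,7,8}:4  {3,4,6,8}:1  {4,6,7,8}:4  {5,6,7,8}:6
  |U|=5: {1,5,6,7,8}:10  {2,3,4,6,8}:1  {3,4,6,7,8}:5  {4,5,6,7,8}:10
  |U|=6: {0,2,3,4,6,8}:1  {1,4,5,6,7,8}:20  {2,3,4,6,7,8}:6  {3,4,5,6,7,8}:15
  |U|=7: {0,2,3,4,6,7,8}:7  {1,3,4,5,6,7,8}:35  {2,3,4,5,6,7,8}:21
  start at 0(d): 56
  start at 1(e): 28
sum over floor = 84

84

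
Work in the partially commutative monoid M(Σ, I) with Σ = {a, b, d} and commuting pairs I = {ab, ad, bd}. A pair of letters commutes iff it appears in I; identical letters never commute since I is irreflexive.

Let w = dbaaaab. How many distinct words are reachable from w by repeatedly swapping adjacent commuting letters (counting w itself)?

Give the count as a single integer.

#0=d has no predecessor
#1=b has no predecessor
#2=a has no predecessor
#3=a depends on [2:a]
#4=a depends on [3:a]
#5=a depends on [4:a]
#6=b depends on [1:b]
sources: [0:d, 1:b, 2:a]
N(rest) = Σ N(rest − s) over sources s of rest; N(one piece) = 1:
  size 1 → [0]=1  [5]=1  [6]=1
  size 2 → [0,5]=2  [0,6]=2  [1,6]=1  [4,5]=1  [5,6]=2
  size 3 → [0,1,6]=3  [0,4,5]=3  [0,5,6]=6  [1,5,6]=3  [3,4,5]=1  [4,5,6]=3
  size 4 → [0,1,5,6]=12  [0,3,4,5]=4  [0,4,5,6]=12  [1,4,5,6]=6  [2,3,4,5]=1  [3,4,5,6]=4
  size 5 → [0,1,4,5,6]=30  [0,2,3,4,5]=5  [0,3,4,5,6]=20  [1,3,4,5,6]=10  [2,3,4,5,6]=5
  first=0(d) contributes 15
  first=1(b) contributes 30
  first=2(a) contributes 60
|[w]| = 105

105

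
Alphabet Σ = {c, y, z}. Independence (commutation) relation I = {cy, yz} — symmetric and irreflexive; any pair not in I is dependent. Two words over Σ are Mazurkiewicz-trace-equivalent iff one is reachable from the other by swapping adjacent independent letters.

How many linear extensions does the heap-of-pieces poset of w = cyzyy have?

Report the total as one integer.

drop 0:c onto floor
drop 1:y onto floor
drop 2:z onto {0:c}
drop 3:y onto {1:y}
drop 4:y onto {3:y}
ground layer = {0:c, 1:y}
drop-orders for the pieces not yet dropped (sum over which currently-grounded one goes next):
  1 to go: {2} 1  {4} 1
  2 to go: {0,2} 1  {2,4} 2  {3,4} 1
  3 to go: {0,2,4} 3  {1,3,4} 1  {2,3,4} 3
  if 0:c drops first: 4 orders
  if 1:y drops first: 6 orders
heap linearizations: 10

10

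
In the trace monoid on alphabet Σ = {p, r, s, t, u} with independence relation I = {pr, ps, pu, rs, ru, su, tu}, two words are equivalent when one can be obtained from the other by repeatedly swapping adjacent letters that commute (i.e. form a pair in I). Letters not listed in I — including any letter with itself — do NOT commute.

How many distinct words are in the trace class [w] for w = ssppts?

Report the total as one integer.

0(s) covers ∅
1(s) covers 0:s
2(p) covers ∅
3(p) covers 2:p
4(t) covers 1:s, 3:p
5(s) covers 4:t
floor of heap: 0:s, 2:p
completions by unplaced set U, small U first (add the entries for U minus each lowest piece of U):
  |U|=1: {5}:1
  |U|=2: {4,5}:1
  |U|=3: {1,4,5}:1  {3,4,5}:1
  |U|=4: {0,1,4,5}:1  {1,3,4,5}:2  {2,3,4,5}:1
  start at 0(s): 3
  start at 2(p): 3
sum over floor = 6

6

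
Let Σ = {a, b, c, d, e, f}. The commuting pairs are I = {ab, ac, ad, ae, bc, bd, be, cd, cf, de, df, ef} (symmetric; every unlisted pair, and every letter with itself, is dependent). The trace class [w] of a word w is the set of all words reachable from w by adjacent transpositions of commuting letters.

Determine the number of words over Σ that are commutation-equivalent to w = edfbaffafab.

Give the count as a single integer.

440

#0=e has no predecessor
#1=d has no predecessor
#2=f has no predecessor
#3=b depends on [2:f]
#4=a depends on [2:f]
#5=f depends on [3:b, 4:a]
#6=f depends on [5:f]
#7=a depends on [6:f]
#8=f depends on [7:a]
#9=a depends on [8:f]
#10=b depends on [8:f]
sources: [0:e, 1:d, 2:f]
N(rest) = Σ N(rest − s) over sources s of rest; N(one piece) = 1:
  size 1 → [0]=1  [1]=1  [9]=1  [10]=1
  size 2 → [0,1]=2  [0,9]=2  [0,10]=2  [1,9]=2  [1,10]=2  [9,10]=2
  size 3 → [0,1,9]=6  [0,1,10]=6  [0,9,10]=6  [1,9,10]=6  [8,9,10]=2
  size 4 → [0,1,9,10]=24  [0,8,9,10]=8  [1,8,9,10]=8  [7,8,9,10]=2
  size 5 → [0,1,8,9,10]=40  [0,7,8,9,10]=10  [1,7,8,9,10]=10  [6,7,8,9,10]=2
  size 6 → [0,1,7,8,9,10]=60  [0,6,7,8,9,10]=12  [1,6,7,8,9,10]=12  [5,6,7,8,9,10]=2
  size 7 → [0,1,6,7,8,9,10]=84  [0,5,6,7,8,9,10]=14  [1,5,6,7,8,9,10]=14  [3,5,6,7,8,9,10]=2  [4,5,6,7,8,9,10]=2
  size 8 → [0,1,5,6,7,8,9,10]=112  [0,3,5,6,7,8,9,10]=16  [0,4,5,6,7,8,9,10]=16  [1,3,5,6,7,8,9,10]=16  [1,4,5,6,7,8,9,10]=16  [3,4,5,6,7,8,9,10]=4
  size 9 → [0,1,3,5,6,7,8,9,10]=144  [0,1,4,5,6,7,8,9,10]=144  [0,3,4,5,6,7,8,9,10]=36  [1,3,4,5,6,7,8,9,10]=36  [2,3,4,5,6,7,8,9,10]=4
  first=0(e) contributes 40
  first=1(d) contributes 40
  first=2(f) contributes 360
|[w]| = 440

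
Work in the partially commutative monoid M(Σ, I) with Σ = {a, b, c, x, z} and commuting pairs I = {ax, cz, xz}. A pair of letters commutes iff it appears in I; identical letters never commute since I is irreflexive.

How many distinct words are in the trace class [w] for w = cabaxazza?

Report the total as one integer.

#0=c has no predecessor
#1=a depends on [0:c]
#2=b depends on [1:a]
#3=a depends on [2:b]
#4=x depends on [2:b]
#5=a depends on [3:a]
#6=z depends on [5:a]
#7=z depends on [6:z]
#8=a depends on [7:z]
sources: [0:c]
N(rest) = Σ N(rest − s) over sources s of rest; N(one piece) = 1:
  size 1 → [4]=1  [8]=1
  size 2 → [4,8]=2  [7,8]=1
  size 3 → [4,7,8]=3  [6,7,8]=1
  size 4 → [4,6,7,8]=4  [5,6,7,8]=1
  size 5 → [3,5,6,7,8]=1  [4,5,6,7,8]=5
  size 6 → [3,4,5,6,7,8]=6
  size 7 → [2,3,4,5,6,7,8]=6
  first=0(c) contributes 6

6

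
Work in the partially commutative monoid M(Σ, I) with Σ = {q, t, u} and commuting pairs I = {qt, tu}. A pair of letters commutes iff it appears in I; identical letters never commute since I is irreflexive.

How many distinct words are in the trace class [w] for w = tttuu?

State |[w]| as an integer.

10

#0=t has no predecessor
#1=t depends on [0:t]
#2=t depends on [1:t]
#3=u has no predecessor
#4=u depends on [3:u]
sources: [0:t, 3:u]
N(rest) = Σ N(rest − s) over sources s of rest; N(one piece) = 1:
  size 1 → [2]=1  [4]=1
  size 2 → [1,2]=1  [2,4]=2  [3,4]=1
  size 3 → [0,1,2]=1  [1,2,4]=3  [2,3,4]=3
  first=0(t) contributes 6
  first=3(u) contributes 4
|[w]| = 10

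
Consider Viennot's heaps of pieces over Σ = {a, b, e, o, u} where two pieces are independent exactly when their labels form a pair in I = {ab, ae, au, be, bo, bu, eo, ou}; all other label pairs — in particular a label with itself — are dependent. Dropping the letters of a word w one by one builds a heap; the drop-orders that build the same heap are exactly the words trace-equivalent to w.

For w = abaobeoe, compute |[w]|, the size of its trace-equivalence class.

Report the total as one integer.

420

piece 0:a — minimal
piece 1:b — minimal
piece 2:a rests on {0:a}
piece 3:o rests on {2:a}
piece 4:b rests on {1:b}
piece 5:e — minimal
piece 6:o rests on {3:o}
piece 7:e rests on {5:e}
minimal pieces: {0:a, 1:b, 5:e}
ways to finish when only these pieces remain (= sum over removing one remaining piece with nothing left below it):
  1 left: {4}→1  {6}→1  {7}→1
  2 left: {1,4}→1  {3,6}→1  {4,6}→2  {4,7}→2  {5,7}→1  {6,7}→2
  3 left: {1,4,6}→3  {1,4,7}→3  {2,3,6}→1  {3,4,6}→3  {3,6,7}→3  {4,5,7}→3  {4,6,7}→6  {5,6,7}→3
  4 left: {0,2,3,6}→1  {1,3,4,6}→6  {1,4,5,7}→6  {1,4,6,7}→12  {2,3,4,6}→4  {2,3,6,7}→4  {3,4,6,7}→12  {3,5,6,7}→6  {4,5,6,7}→12
  5 left: {0,2,3,4,6}→5  {0,2,3,6,7}→5  {1,2,3,4,6}→10  {1,3,4,6,7}→30  {1,4,5,6,7}→30  {2,3,4,6,7}→20  {2,3,5,6,7}→10  {3,4,5,6,7}→30
  6 left: {0,1,2,3,4,6}→15  {0,2,3,4,6,7}→30  {0,2,3,5,6,7}→15  {1,2,3,4,6,7}→60  {1,3,4,5,6,7}→90  {2,3,4,5,6,7}→60
  placing 0:a first → 210 extensions
  placing 1:b first → 105 extensions
  placing 5:e first → 105 extensions
total linear extensions = 420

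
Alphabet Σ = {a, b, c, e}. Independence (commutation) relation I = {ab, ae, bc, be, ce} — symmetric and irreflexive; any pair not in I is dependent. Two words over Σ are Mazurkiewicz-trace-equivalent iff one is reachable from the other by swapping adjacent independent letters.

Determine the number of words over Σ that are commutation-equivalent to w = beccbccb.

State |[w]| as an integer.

280

#0=b has no predecessor
#1=e has no predecessor
#2=c has no predecessor
#3=c depends on [2:c]
#4=b depends on [0:b]
#5=c depends on [3:c]
#6=c depends on [5:c]
#7=b depends on [4:b]
sources: [0:b, 1:e, 2:c]
N(rest) = Σ N(rest − s) over sources s of rest; N(one piece) = 1:
  size 1 → [1]=1  [6]=1  [7]=1
  size 2 → [1,6]=2  [1,7]=2  [4,7]=1  [5,6]=1  [6,7]=2
  size 3 → [0,4,7]=1  [1,4,7]=3  [1,5,6]=3  [1,6,7]=6  [3,5,6]=1  [4,6,7]=3  [5,6,7]=3
  size 4 → [0,1,4,7]=4  [0,4,6,7]=4  [1,3,5,6]=4  [1,4,6,7]=12  [1,5,6,7]=12  [2,3,5,6]=1  [3,5,6,7]=4  [4,5,6,7]=6
  size 5 → [0,1,4,6,7]=20  [0,4,5,6,7]=10  [1,2,3,5,6]=5  [1,3,5,6,7]=20  [1,4,5,6,7]=30  [2,3,5,6,7]=5  [3,4,5,6,7]=10
  size 6 → [0,1,4,5,6,7]=60  [0,3,4,5,6,7]=20  [1,2,3,5,6,7]=30  [1,3,4,5,6,7]=60  [2,3,4,5,6,7]=15
  first=0(b) contributes 105
  first=1(e) contributes 35
  first=2(c) contributes 140
|[w]| = 280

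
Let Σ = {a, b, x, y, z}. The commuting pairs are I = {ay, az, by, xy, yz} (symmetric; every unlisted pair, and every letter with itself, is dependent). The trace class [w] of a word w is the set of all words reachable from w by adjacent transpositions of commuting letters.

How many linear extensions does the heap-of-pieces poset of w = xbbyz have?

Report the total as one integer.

0(x) covers ∅
1(b) covers 0:x
2(b) covers 1:b
3(y) covers ∅
4(z) covers 2:b
floor of heap: 0:x, 3:y
completions by unplaced set U, small U first (add the entries for U minus each lowest piece of U):
  |U|=1: {3}:1  {4}:1
  |U|=2: {2,4}:1  {3,4}:2
  |U|=3: {1,2,4}:1  {2,3,4}:3
  start at 0(x): 4
  start at 3(y): 1
sum over floor = 5

5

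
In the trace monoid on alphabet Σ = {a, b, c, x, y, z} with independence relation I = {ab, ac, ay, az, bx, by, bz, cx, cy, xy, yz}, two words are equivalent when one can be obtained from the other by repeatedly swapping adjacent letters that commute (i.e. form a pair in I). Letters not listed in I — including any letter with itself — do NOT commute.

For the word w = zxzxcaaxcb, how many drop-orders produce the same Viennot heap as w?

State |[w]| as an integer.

drop 0:z onto floor
drop 1:x onto {0:z}
drop 2:z onto {1:x}
drop 3:x onto {2:z}
drop 4:c onto {2:z}
drop 5:a onto {3:x}
drop 6:a onto {5:a}
drop 7:x onto {6:a}
drop 8:c onto {4:c}
drop 9:b onto {8:c}
ground layer = {0:z}
drop-orders for the pieces not yet dropped (sum over which currently-grounded one goes next):
  1 to go: {7} 1  {9} 1
  2 to go: {6,7} 1  {7,9} 2  {8,9} 1
  3 to go: {4,8,9} 1  {5,6,7} 1  {6,7,9} 3  {7,8,9} 3
  4 to go: {3,5,6,7} 1  {4,7,8,9} 4  {5,6,7,9} 4  {6,7,8,9} 6
  5 to go: {3,5,6,7,9} 5  {4,6,7,8,9} 10  {5,6,7,8,9} 10
  6 to go: {3,5,6,7,8,9} 15  {4,5,6,7,8,9} 20
  7 to go: {3,4,5,6,7,8,9} 35
  8 to go: {2,3,4,5,6,7,8,9} 35
  if 0:z drops first: 35 orders

35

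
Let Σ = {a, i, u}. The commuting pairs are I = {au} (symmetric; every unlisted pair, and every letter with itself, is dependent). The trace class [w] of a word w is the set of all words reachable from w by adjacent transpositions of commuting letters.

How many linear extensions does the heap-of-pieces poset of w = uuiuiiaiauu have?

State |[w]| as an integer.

drop 0:u onto floor
drop 1:u onto {0:u}
drop 2:i onto {1:u}
drop 3:u onto {2:i}
drop 4:i onto {3:u}
drop 5:i onto {4:i}
drop 6:a onto {5:i}
drop 7:i onto {6:a}
drop 8:a onto {7:i}
drop 9:u onto {7:i}
drop 10:u onto {9:u}
ground layer = {0:u}
drop-orders for the pieces not yet dropped (sum over which currently-grounded one goes next):
  1 to go: {8} 1  {10} 1
  2 to go: {8,10} 2  {9,10} 1
  3 to go: {8,9,10} 3
  4 to go: {7,8,9,10} 3
  5 to go: {6,7,8,9,10} 3
  6 to go: {5,6,7,8,9,10} 3
  7 to go: {4,5,6,7,8,9,10} 3
  8 to go: {3,4,5,6,7,8,9,10} 3
  9 to go: {2,3,4,5,6,7,8,9,10} 3
  if 0:u drops first: 3 orders

3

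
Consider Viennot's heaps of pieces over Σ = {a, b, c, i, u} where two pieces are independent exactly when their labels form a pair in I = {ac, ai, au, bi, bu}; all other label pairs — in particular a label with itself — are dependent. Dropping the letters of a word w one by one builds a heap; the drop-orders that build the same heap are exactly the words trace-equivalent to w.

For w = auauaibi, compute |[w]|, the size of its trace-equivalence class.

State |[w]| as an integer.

#0=a has no predecessor
#1=u has no predecessor
#2=a depends on [0:a]
#3=u depends on [1:u]
#4=a depends on [2:a]
#5=i depends on [3:u]
#6=b depends on [4:a]
#7=i depends on [5:i]
sources: [0:a, 1:u]
N(rest) = Σ N(rest − s) over sources s of rest; N(one piece) = 1:
  size 1 → [6]=1  [7]=1
  size 2 → [4,6]=1  [5,7]=1  [6,7]=2
  size 3 → [2,4,6]=1  [3,5,7]=1  [4,6,7]=3  [5,6,7]=3
  size 4 → [0,2,4,6]=1  [1,3,5,7]=1  [2,4,6,7]=4  [3,5,6,7]=4  [4,5,6,7]=6
  size 5 → [0,2,4,6,7]=5  [1,3,5,6,7]=5  [2,4,5,6,7]=10  [3,4,5,6,7]=10
  size 6 → [0,2,4,5,6,7]=15  [1,3,4,5,6,7]=15  [2,3,4,5,6,7]=20
  first=0(a) contributes 35
  first=1(u) contributes 35
|[w]| = 70

70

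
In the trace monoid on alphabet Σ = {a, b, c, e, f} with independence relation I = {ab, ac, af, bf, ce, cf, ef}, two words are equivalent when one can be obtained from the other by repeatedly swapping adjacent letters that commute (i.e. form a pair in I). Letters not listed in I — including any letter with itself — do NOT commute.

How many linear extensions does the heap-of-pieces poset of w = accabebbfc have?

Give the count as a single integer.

piece 0:a — minimal
piece 1:c — minimal
piece 2:c rests on {1:c}
piece 3:a rests on {0:a}
piece 4:b rests on {2:c}
piece 5:e rests on {3:a, 4:b}
piece 6:b rests on {5:e}
piece 7:b rests on {6:b}
piece 8:f — minimal
piece 9:c rests on {7:b}
minimal pieces: {0:a, 1:c, 8:f}
ways to finish when only these pieces remain (= sum over removing one remaining piece with nothing left below it):
  1 left: {8}→1  {9}→1
  2 left: {7,9}→1  {8,9}→2
  3 left: {6,7,9}→1  {7,8,9}→3
  4 left: {5,6,7,9}→1  {6,7,8,9}→4
  5 left: {3,5,6,7,9}→1  {4,5,6,7,9}→1  {5,6,7,8,9}→5
  6 left: {0,3,5,6,7,9}→1  {2,4,5,6,7,9}→1  {3,4,5,6,7,9}→2  {3,5,6,7,8,9}→6  {4,5,6,7,8,9}→6
  7 left: {0,3,4,5,6,7,9}→3  {0,3,5,6,7,8,9}→7  {1,2,4,5,6,7,9}→1  {2,3,4,5,6,7,9}→3  {2,4,5,6,7,8,9}→7  {3,4,5,6,7,8,9}→14
  8 left: {0,2,3,4,5,6,7,9}→6  {0,3,4,5,6,7,8,9}→24  {1,2,3,4,5,6,7,9}→4  {1,2,4,5,6,7,8,9}→8  {2,3,4,5,6,7,8,9}→24
  placing 0:a first → 36 extensions
  placing 1:c first → 54 extensions
  placing 8:f first → 10 extensions
total linear extensions = 100

100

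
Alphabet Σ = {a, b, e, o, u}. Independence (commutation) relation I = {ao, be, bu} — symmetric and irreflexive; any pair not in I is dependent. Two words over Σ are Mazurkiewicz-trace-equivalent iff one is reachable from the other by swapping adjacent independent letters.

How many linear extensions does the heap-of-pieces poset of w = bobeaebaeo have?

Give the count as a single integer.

drop 0:b onto floor
drop 1:o onto {0:b}
drop 2:b onto {1:o}
drop 3:e onto {1:o}
drop 4:a onto {2:b, 3:e}
drop 5:e onto {4:a}
drop 6:b onto {4:a}
drop 7:a onto {5:e, 6:b}
drop 8:e onto {7:a}
drop 9:o onto {8:e}
ground layer = {0:b}
drop-orders for the pieces not yet dropped (sum over which currently-grounded one goes next):
  1 to go: {9} 1
  2 to go: {8,9} 1
  3 to go: {7,8,9} 1
  4 to go: {5,7,8,9} 1  {6,7,8,9} 1
  5 to go: {5,6,7,8,9} 2
  6 to go: {4,5,6,7,8,9} 2
  7 to go: {2,4,5,6,7,8,9} 2  {3,4,5,6,7,8,9} 2
  8 to go: {2,3,4,5,6,7,8,9} 4
  if 0:b drops first: 4 orders

4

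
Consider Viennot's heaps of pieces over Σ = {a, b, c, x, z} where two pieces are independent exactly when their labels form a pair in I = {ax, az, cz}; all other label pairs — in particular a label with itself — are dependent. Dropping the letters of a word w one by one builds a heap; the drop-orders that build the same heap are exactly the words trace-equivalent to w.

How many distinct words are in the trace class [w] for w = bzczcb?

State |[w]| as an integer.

6

piece 0:b — minimal
piece 1:z rests on {0:b}
piece 2:c rests on {0:b}
piece 3:z rests on {1:z}
piece 4:c rests on {2:c}
piece 5:b rests on {3:z, 4:c}
minimal pieces: {0:b}
ways to finish when only these pieces remain (= sum over removing one remaining piece with nothing left below it):
  1 left: {5}→1
  2 left: {3,5}→1  {4,5}→1
  3 left: {1,3,5}→1  {2,4,5}→1  {3,4,5}→2
  4 left: {1,3,4,5}→3  {2,3,4,5}→3
  placing 0:b first → 6 extensions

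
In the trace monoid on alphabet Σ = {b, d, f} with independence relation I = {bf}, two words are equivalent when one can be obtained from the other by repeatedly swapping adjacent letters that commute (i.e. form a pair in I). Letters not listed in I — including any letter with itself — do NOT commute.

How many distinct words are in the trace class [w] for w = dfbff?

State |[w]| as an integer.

piece 0:d — minimal
piece 1:f rests on {0:d}
piece 2:b rests on {0:d}
piece 3:f rests on {1:f}
piece 4:f rests on {3:f}
minimal pieces: {0:d}
ways to finish when only these pieces remain (= sum over removing one remaining piece with nothing left below it):
  1 left: {2}→1  {4}→1
  2 left: {2,4}→2  {3,4}→1
  3 left: {1,3,4}→1  {2,3,4}→3
  placing 0:d first → 4 extensions

4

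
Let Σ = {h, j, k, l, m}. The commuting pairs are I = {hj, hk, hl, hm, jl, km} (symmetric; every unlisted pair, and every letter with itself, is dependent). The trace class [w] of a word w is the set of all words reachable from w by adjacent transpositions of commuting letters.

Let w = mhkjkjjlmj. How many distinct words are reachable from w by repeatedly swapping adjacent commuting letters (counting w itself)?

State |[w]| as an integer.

drop 0:m onto floor
drop 1:h onto floor
drop 2:k onto floor
drop 3:j onto {0:m, 2:k}
drop 4:k onto {3:j}
drop 5:j onto {4:k}
drop 6:j onto {5:j}
drop 7:l onto {4:k}
drop 8:m onto {6:j, 7:l}
drop 9:j onto {8:m}
ground layer = {0:m, 1:h, 2:k}
drop-orders for the pieces not yet dropped (sum over which currently-grounded one goes next):
  1 to go: {1} 1  {9} 1
  2 to go: {1,9} 2  {8,9} 1
  3 to go: {1,8,9} 3  {6,8,9} 1  {7,8,9} 1
  4 to go: {1,6,8,9} 4  {1,7,8,9} 4  {5,6,8,9} 1  {6,7,8,9} 2
  5 to go: {1,5,6,8,9} 5  {1,6,7,8,9} 10  {5,6,7,8,9} 3
  6 to go: {1,5,6,7,8,9} 18  {4,5,6,7,8,9} 3
  7 to go: {1,4,5,6,7,8,9} 21  {3,4,5,6,7,8,9} 3
  8 to go: {0,3,4,5,6,7,8,9} 3  {1,3,4,5,6,7,8,9} 24  {2,3,4,5,6,7,8,9} 3
  if 0:m drops first: 27 orders
  if 1:h drops first: 6 orders
  if 2:k drops first: 27 orders
heap linearizations: 60

60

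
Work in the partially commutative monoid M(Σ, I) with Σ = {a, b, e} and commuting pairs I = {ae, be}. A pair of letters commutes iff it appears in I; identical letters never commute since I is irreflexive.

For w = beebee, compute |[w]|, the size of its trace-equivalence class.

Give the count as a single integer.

drop 0:b onto floor
drop 1:e onto floor
drop 2:e onto {1:e}
drop 3:b onto {0:b}
drop 4:e onto {2:e}
drop 5:e onto {4:e}
ground layer = {0:b, 1:e}
drop-orders for the pieces not yet dropped (sum over which currently-grounded one goes next):
  1 to go: {3} 1  {5} 1
  2 to go: {0,3} 1  {3,5} 2  {4,5} 1
  3 to go: {0,3,5} 3  {2,4,5} 1  {3,4,5} 3
  4 to go: {0,3,4,5} 6  {1,2,4,5} 1  {2,3,4,5} 4
  if 0:b drops first: 5 orders
  if 1:e drops first: 10 orders
heap linearizations: 15

15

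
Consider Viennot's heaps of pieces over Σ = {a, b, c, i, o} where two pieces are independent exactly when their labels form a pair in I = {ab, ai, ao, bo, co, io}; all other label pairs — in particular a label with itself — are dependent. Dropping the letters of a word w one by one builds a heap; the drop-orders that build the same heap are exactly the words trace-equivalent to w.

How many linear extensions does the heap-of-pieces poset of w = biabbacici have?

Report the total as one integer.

15

drop 0:b onto floor
drop 1:i onto {0:b}
drop 2:a onto floor
drop 3:b onto {1:i}
drop 4:b onto {3:b}
drop 5:a onto {2:a}
drop 6:c onto {4:b, 5:a}
drop 7:i onto {6:c}
drop 8:c onto {7:i}
drop 9:i onto {8:c}
ground layer = {0:b, 2:a}
drop-orders for the pieces not yet dropped (sum over which currently-grounded one goes next):
  1 to go: {9} 1
  2 to go: {8,9} 1
  3 to go: {7,8,9} 1
  4 to go: {6,7,8,9} 1
  5 to go: {4,6,7,8,9} 1  {5,6,7,8,9} 1
  6 to go: {2,5,6,7,8,9} 1  {3,4,6,7,8,9} 1  {4,5,6,7,8,9} 2
  7 to go: {1,3,4,6,7,8,9} 1  {2,4,5,6,7,8,9} 3  {3,4,5,6,7,8,9} 3
  8 to go: {0,1,3,4,6,7,8,9} 1  {1,3,4,5,6,7,8,9} 4  {2,3,4,5,6,7,8,9} 6
  if 0:b drops first: 10 orders
  if 2:a drops first: 5 orders
heap linearizations: 15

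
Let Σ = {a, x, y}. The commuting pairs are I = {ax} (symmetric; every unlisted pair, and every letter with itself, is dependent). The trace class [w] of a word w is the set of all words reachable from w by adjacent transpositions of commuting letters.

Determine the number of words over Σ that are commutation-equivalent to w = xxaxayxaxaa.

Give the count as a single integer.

100

#0=x has no predecessor
#1=x depends on [0:x]
#2=a has no predecessor
#3=x depends on [1:x]
#4=a depends on [2:a]
#5=y depends on [3:x, 4:a]
#6=x depends on [5:y]
#7=a depends on [5:y]
#8=x depends on [6:x]
#9=a depends on [7:a]
#10=a depends on [9:a]
sources: [0:x, 2:a]
N(rest) = Σ N(rest − s) over sources s of rest; N(one piece) = 1:
  size 1 → [8]=1  [10]=1
  size 2 → [6,8]=1  [8,10]=2  [9,10]=1
  size 3 → [6,8,10]=3  [7,9,10]=1  [8,9,10]=3
  size 4 → [6,8,9,10]=6  [7,8,9,10]=4
  size 5 → [6,7,8,9,10]=10
  size 6 → [5,6,7,8,9,10]=10
  size 7 → [3,5,6,7,8,9,10]=10  [4,5,6,7,8,9,10]=10
  size 8 → [1,3,5,6,7,8,9,10]=10  [2,4,5,6,7,8,9,10]=10  [3,4,5,6,7,8,9,10]=20
  size 9 → [0,1,3,5,6,7,8,9,10]=10  [1,3,4,5,6,7,8,9,10]=30  [2,3,4,5,6,7,8,9,10]=30
  first=0(x) contributes 60
  first=2(a) contributes 40
|[w]| = 100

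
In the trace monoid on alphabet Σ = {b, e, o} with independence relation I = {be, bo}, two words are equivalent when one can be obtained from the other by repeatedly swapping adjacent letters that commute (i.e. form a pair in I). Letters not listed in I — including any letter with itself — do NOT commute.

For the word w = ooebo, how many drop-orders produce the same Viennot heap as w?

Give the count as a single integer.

5

piece 0:o — minimal
piece 1:o rests on {0:o}
piece 2:e rests on {1:o}
piece 3:b — minimal
piece 4:o rests on {2:e}
minimal pieces: {0:o, 3:b}
ways to finish when only these pieces remain (= sum over removing one remaining piece with nothing left below it):
  1 left: {3}→1  {4}→1
  2 left: {2,4}→1  {3,4}→2
  3 left: {1,2,4}→1  {2,3,4}→3
  placing 0:o first → 4 extensions
  placing 3:b first → 1 extensions
total linear extensions = 5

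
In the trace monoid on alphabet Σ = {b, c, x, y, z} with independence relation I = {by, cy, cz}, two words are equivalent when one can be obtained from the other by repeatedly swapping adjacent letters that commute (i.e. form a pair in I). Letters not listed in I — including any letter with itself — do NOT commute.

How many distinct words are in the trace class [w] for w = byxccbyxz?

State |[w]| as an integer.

piece 0:b — minimal
piece 1:y — minimal
piece 2:x rests on {0:b, 1:y}
piece 3:c rests on {2:x}
piece 4:c rests on {3:c}
piece 5:b rests on {4:c}
piece 6:y rests on {2:x}
piece 7:x rests on {5:b, 6:y}
piece 8:z rests on {7:x}
minimal pieces: {0:b, 1:y}
ways to finish when only these pieces remain (= sum over removing one remaining piece with nothing left below it):
  1 left: {8}→1
  2 left: {7,8}→1
  3 left: {5,7,8}→1  {6,7,8}→1
  4 left: {4,5,7,8}→1  {5,6,7,8}→2
  5 left: {3,4,5,7,8}→1  {4,5,6,7,8}→3
  6 left: {3,4,5,6,7,8}→4
  7 left: {2,3,4,5,6,7,8}→4
  placing 0:b first → 4 extensions
  placing 1:y first → 4 extensions
total linear extensions = 8

8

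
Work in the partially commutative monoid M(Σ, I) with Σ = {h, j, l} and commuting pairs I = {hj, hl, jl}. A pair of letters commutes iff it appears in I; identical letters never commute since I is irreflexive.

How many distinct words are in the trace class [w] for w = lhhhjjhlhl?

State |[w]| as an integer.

2520

#0=l has no predecessor
#1=h has no predecessor
#2=h depends on [1:h]
#3=h depends on [2:h]
#4=j has no predecessor
#5=j depends on [4:j]
#6=h depends on [3:h]
#7=l depends on [0:l]
#8=h depends on [6:h]
#9=l depends on [7:l]
sources: [0:l, 1:h, 4:j]
N(rest) = Σ N(rest − s) over sources s of rest; N(one piece) = 1:
  size 1 → [5]=1  [8]=1  [9]=1
  size 2 → [4,5]=1  [5,8]=2  [5,9]=2  [6,8]=1  [7,9]=1  [8,9]=2
  size 3 → [0,7,9]=1  [3,6,8]=1  [4,5,8]=3  [4,5,9]=3  [5,6,8]=3  [5,7,9]=3  [5,8,9]=6  [6,8,9]=3  [7,8,9]=3
  size 4 → [0,5,7,9]=4  [0,7,8,9]=4  [2,3,6,8]=1  [3,5,6,8]=4  [3,6,8,9]=4  [4,5,6,8]=6  [4,5,7,9]=6  [4,5,8,9]=12  [5,6,8,9]=12  [5,7,8,9]=12  [6,7,8,9]=6
  size 5 → [0,4,5,7,9]=10  [0,5,7,8,9]=20  [0,6,7,8,9]=10  [1,2,3,6,8]=1  [2,3,5,6,8]=5  [2,3,6,8,9]=5  [3,4,5,6,8]=10  [3,5,6,8,9]=20  [3,6,7,8,9]=10  [4,5,6,8,9]=30  [4,5,7,8,9]=30  [5,6,7,8,9]=30
  size 6 → [0,3,6,7,8,9]=20  [0,4,5,7,8,9]=60  [0,5,6,7,8,9]=60  [1,2,3,5,6,8]=6  [1,2,3,6,8,9]=6  [2,3,4,5,6,8]=15  [2,3,5,6,8,9]=30  [2,3,6,7,8,9]=15  [3,4,5,6,8,9]=60  [3,5,6,7,8,9]=60  [4,5,6,7,8,9]=90
  size 7 → [0,2,3,6,7,8,9]=35  [0,3,5,6,7,8,9]=140  [0,4,5,6,7,8,9]=210  [1,2,3,4,5,6,8]=21  [1,2,3,5,6,8,9]=42  [1,2,3,6,7,8,9]=21  [2,3,4,5,6,8,9]=105  [2,3,5,6,7,8,9]=105  [3,4,5,6,7,8,9]=210
  size 8 → [0,1,2,3,6,7,8,9]=56  [0,2,3,5,6,7,8,9]=280  [0,3,4,5,6,7,8,9]=560  [1,2,3,4,5,6,8,9]=168  [1,2,3,5,6,7,8,9]=168  [2,3,4,5,6,7,8,9]=420
  first=0(l) contributes 756
  first=1(h) contributes 1260
  first=4(j) contributes 504
|[w]| = 2520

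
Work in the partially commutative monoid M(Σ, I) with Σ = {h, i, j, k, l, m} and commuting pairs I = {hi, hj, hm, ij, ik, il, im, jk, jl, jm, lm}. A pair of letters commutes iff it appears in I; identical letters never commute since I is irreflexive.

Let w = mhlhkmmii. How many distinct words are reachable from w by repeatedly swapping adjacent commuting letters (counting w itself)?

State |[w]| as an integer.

piece 0:m — minimal
piece 1:h — minimal
piece 2:l rests on {1:h}
piece 3:h rests on {2:l}
piece 4:k rests on {0:m, 3:h}
piece 5:m rests on {4:k}
piece 6:m rests on {5:m}
piece 7:i — minimal
piece 8:i rests on {7:i}
minimal pieces: {0:m, 1:h, 7:i}
ways to finish when only these pieces remain (= sum over removing one remaining piece with nothing left below it):
  1 left: {6}→1  {8}→1
  2 left: {5,6}→1  {6,8}→2  {7,8}→1
  3 left: {4,5,6}→1  {5,6,8}→3  {6,7,8}→3
  4 left: {0,4,5,6}→1  {3,4,5,6}→1  {4,5,6,8}→4  {5,6,7,8}→6
  5 left: {0,3,4,5,6}→2  {0,4,5,6,8}→5  {2,3,4,5,6}→1  {3,4,5,6,8}→5  {4,5,6,7,8}→10
  6 left: {0,2,3,4,5,6}→3  {0,3,4,5,6,8}→12  {0,4,5,6,7,8}→15  {1,2,3,4,5,6}→1  {2,3,4,5,6,8}→6  {3,4,5,6,7,8}→15
  7 left: {0,1,2,3,4,5,6}→4  {0,2,3,4,5,6,8}→21  {0,3,4,5,6,7,8}→42  {1,2,3,4,5,6,8}→7  {2,3,4,5,6,7,8}→21
  placing 0:m first → 28 extensions
  placing 1:h first → 84 extensions
  placing 7:i first → 32 extensions
total linear extensions = 144

144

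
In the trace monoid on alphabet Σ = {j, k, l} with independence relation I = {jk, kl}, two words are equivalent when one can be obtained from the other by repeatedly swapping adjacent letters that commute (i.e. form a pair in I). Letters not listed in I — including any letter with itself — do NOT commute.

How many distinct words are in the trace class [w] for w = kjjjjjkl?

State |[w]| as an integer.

28

piece 0:k — minimal
piece 1:j — minimal
piece 2:j rests on {1:j}
piece 3:j rests on {2:j}
piece 4:j rests on {3:j}
piece 5:j rests on {4:j}
piece 6:k rests on {0:k}
piece 7:l rests on {5:j}
minimal pieces: {0:k, 1:j}
ways to finish when only these pieces remain (= sum over removing one remaining piece with nothing left below it):
  1 left: {6}→1  {7}→1
  2 left: {0,6}→1  {5,7}→1  {6,7}→2
  3 left: {0,6,7}→3  {4,5,7}→1  {5,6,7}→3
  4 left: {0,5,6,7}→6  {3,4,5,7}→1  {4,5,6,7}→4
  5 left: {0,4,5,6,7}→10  {2,3,4,5,7}→1  {3,4,5,6,7}→5
  6 left: {0,3,4,5,6,7}→15  {1,2,3,4,5,7}→1  {2,3,4,5,6,7}→6
  placing 0:k first → 7 extensions
  placing 1:j first → 21 extensions
total linear extensions = 28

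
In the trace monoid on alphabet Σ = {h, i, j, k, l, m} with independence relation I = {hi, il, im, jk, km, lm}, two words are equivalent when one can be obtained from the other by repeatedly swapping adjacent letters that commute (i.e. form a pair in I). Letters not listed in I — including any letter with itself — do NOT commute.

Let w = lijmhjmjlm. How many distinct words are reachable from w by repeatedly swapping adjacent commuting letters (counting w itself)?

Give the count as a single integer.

piece 0:l — minimal
piece 1:i — minimal
piece 2:j rests on {0:l, 1:i}
piece 3:m rests on {2:j}
piece 4:h rests on {3:m}
piece 5:j rests on {4:h}
piece 6:m rests on {5:j}
piece 7:j rests on {6:m}
piece 8:l rests on {7:j}
piece 9:m rests on {7:j}
minimal pieces: {0:l, 1:i}
ways to finish when only these pieces remain (= sum over removing one remaining piece with nothing left below it):
  1 left: {8}→1  {9}→1
  2 left: {8,9}→2
  3 left: {7,8,9}→2
  4 left: {6,7,8,9}→2
  5 left: {5,6,7,8,9}→2
  6 left: {4,5,6,7,8,9}→2
  7 left: {3,4,5,6,7,8,9}→2
  8 left: {2,3,4,5,6,7,8,9}→2
  placing 0:l first → 2 extensions
  placing 1:i first → 2 extensions
total linear extensions = 4

4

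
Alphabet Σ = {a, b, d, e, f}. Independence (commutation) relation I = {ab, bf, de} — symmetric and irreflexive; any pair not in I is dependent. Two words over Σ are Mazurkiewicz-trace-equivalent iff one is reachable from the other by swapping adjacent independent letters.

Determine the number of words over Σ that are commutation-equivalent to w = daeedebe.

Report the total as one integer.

4

0(d) covers ∅
1(a) covers 0:d
2(e) covers 1:a
3(e) covers 2:e
4(d) covers 1:a
5(e) covers 3:e
6(b) covers 4:d, 5:e
7(e) covers 6:b
floor of heap: 0:d
completions by unplaced set U, small U first (add the entries for U minus each lowest piece of U):
  |U|=1: {7}:1
  |U|=2: {6,7}:1
  |U|=3: {4,6,7}:1  {5,6,7}:1
  |U|=4: {3,5,6,7}:1  {4,5,6,7}:2
  |U|=5: {2,3,5,6,7}:1  {3,4,5,6,7}:3
  |U|=6: {2,3,4,5,6,7}:4
  start at 0(d): 4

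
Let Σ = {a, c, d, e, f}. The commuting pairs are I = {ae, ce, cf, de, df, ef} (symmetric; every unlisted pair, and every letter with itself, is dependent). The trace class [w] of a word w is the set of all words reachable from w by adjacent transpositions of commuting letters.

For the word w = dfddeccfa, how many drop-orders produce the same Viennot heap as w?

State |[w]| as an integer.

189

#0=d has no predecessor
#1=f has no predecessor
#2=d depends on [0:d]
#3=d depends on [2:d]
#4=e has no predecessor
#5=c depends on [3:d]
#6=c depends on [5:c]
#7=f depends on [1:f]
#8=a depends on [6:c, 7:f]
sources: [0:d, 1:f, 4:e]
N(rest) = Σ N(rest − s) over sources s of rest; N(one piece) = 1:
  size 1 → [4]=1  [8]=1
  size 2 → [4,8]=2  [6,8]=1  [7,8]=1
  size 3 → [1,7,8]=1  [4,6,8]=3  [4,7,8]=3  [5,6,8]=1  [6,7,8]=2
  size 4 → [1,4,7,8]=4  [1,6,7,8]=3  [3,5,6,8]=1  [4,5,6,8]=4  [4,6,7,8]=8  [5,6,7,8]=3
  size 5 → [1,4,6,7,8]=15  [1,5,6,7,8]=6  [2,3,5,6,8]=1  [3,4,5,6,8]=5  [3,5,6,7,8]=4  [4,5,6,7,8]=15
  size 6 → [0,2,3,5,6,8]=1  [1,3,5,6,7,8]=10  [1,4,5,6,7,8]=36  [2,3,4,5,6,8]=6  [2,3,5,6,7,8]=5  [3,4,5,6,7,8]=24
  size 7 → [0,2,3,4,5,6,8]=7  [0,2,3,5,6,7,8]=6  [1,2,3,5,6,7,8]=15  [1,3,4,5,6,7,8]=70  [2,3,4,5,6,7,8]=35
  first=0(d) contributes 120
  first=1(f) contributes 48
  first=4(e) contributes 21
|[w]| = 189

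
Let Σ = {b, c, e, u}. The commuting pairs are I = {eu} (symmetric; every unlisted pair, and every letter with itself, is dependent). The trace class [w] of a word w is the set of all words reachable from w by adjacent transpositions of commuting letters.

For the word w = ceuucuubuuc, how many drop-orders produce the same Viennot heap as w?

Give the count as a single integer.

#0=c has no predecessor
#1=e depends on [0:c]
#2=u depends on [0:c]
#3=u depends on [2:u]
#4=c depends on [1:e, 3:u]
#5=u depends on [4:c]
#6=u depends on [5:u]
#7=b depends on [6:u]
#8=u depends on [7:b]
#9=u depends on [8:u]
#10=c depends on [9:u]
sources: [0:c]
N(rest) = Σ N(rest − s) over sources s of rest; N(one piece) = 1:
  size 1 → [10]=1
  size 2 → [9,10]=1
  size 3 → [8,9,10]=1
  size 4 → [7,8,9,10]=1
  size 5 → [6,7,8,9,10]=1
  size 6 → [5,6,7,8,9,10]=1
  size 7 → [4,5,6,7,8,9,10]=1
  size 8 → [1,4,5,6,7,8,9,10]=1  [3,4,5,6,7,8,9,10]=1
  size 9 → [1,3,4,5,6,7,8,9,10]=2  [2,3,4,5,6,7,8,9,10]=1
  first=0(c) contributes 3

3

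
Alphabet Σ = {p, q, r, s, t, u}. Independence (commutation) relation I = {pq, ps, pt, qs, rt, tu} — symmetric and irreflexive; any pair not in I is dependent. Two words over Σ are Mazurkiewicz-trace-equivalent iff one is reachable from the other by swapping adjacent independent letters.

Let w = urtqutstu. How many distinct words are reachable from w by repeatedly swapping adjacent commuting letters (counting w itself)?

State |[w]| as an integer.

piece 0:u — minimal
piece 1:r rests on {0:u}
piece 2:t — minimal
piece 3:q rests on {1:r, 2:t}
piece 4:u rests on {3:q}
piece 5:t rests on {3:q}
piece 6:s rests on {4:u, 5:t}
piece 7:t rests on {6:s}
piece 8:u rests on {6:s}
minimal pieces: {0:u, 2:t}
ways to finish when only these pieces remain (= sum over removing one remaining piece with nothing left below it):
  1 left: {7}→1  {8}→1
  2 left: {7,8}→2
  3 left: {6,7,8}→2
  4 left: {4,6,7,8}→2  {5,6,7,8}→2
  5 left: {4,5,6,7,8}→4
  6 left: {3,4,5,6,7,8}→4
  7 left: {1,3,4,5,6,7,8}→4  {2,3,4,5,6,7,8}→4
  placing 0:u first → 8 extensions
  placing 2:t first → 4 extensions
total linear extensions = 12

12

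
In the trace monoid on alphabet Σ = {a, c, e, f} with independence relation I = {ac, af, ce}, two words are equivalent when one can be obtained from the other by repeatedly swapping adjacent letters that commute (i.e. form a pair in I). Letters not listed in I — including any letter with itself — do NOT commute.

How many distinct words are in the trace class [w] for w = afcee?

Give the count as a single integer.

7

piece 0:a — minimal
piece 1:f — minimal
piece 2:c rests on {1:f}
piece 3:e rests on {0:a, 1:f}
piece 4:e rests on {3:e}
minimal pieces: {0:a, 1:f}
ways to finish when only these pieces remain (= sum over removing one remaining piece with nothing left below it):
  1 left: {2}→1  {4}→1
  2 left: {2,4}→2  {3,4}→1
  3 left: {0,3,4}→1  {2,3,4}→3
  placing 0:a first → 3 extensions
  placing 1:f first → 4 extensions
total linear extensions = 7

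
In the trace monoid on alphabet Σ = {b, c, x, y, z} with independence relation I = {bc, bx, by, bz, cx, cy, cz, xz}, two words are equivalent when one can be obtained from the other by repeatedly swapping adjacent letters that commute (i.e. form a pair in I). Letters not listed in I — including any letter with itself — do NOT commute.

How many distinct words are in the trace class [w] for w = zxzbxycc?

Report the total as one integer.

1008

drop 0:z onto floor
drop 1:x onto floor
drop 2:z onto {0:z}
drop 3:b onto floor
drop 4:x onto {1:x}
drop 5:y onto {2:z, 4:x}
drop 6:c onto floor
drop 7:c onto {6:c}
ground layer = {0:z, 1:x, 3:b, 6:c}
drop-orders for the pieces not yet dropped (sum over which currently-grounded one goes next):
  1 to go: {3} 1  {5} 1  {7} 1
  2 to go: {2,5} 1  {3,5} 2  {3,7} 2  {4,5} 1  {5,7} 2  {6,7} 1
  3 to go: {0,2,5} 1  {1,4,5} 1  {2,3,5} 3  {2,4,5} 2  {2,5,7} 3  {3,4,5} 3  {3,5,7} 6  {3,6,7} 3  {4,5,7} 3  {5,6,7} 3
  4 to go: {0,2,3,5} 4  {0,2,4,5} 3  {0,2,5,7} 4  {1,2,4,5} 3  {1,3,4,5} 4  {1,4,5,7} 4  {2,3,4,5} 8  {2,3,5,7} 12  {2,4,5,7} 8  {2,5,6,7} 6  {3,4,5,7} 12  {3,5,6,7} 12  {4,5,6,7} 6
  5 to go: {0,1,2,4,5} 6  {0,2,3,4,5} 15  {0,2,3,5,7} 20  {0,2,4,5,7} 15  {0,2,5,6,7} 10  {1,2,3,4,5} 15  {1,2,4,5,7} 15  {1,3,4,5,7} 20  {1,4,5,6,7} 10  {2,3,4,5,7} 40  {2,3,5,6,7} 30  {2,4,5,6,7} 20  {3,4,5,6,7} 30
  6 to go: {0,1,2,3,4,5} 36  {0,1,2,4,5,7} 36  {0,2,3,4,5,7} 90  {0,2,3,5,6,7} 60  {0,2,4,5,6,7} 45  {1,2,3,4,5,7} 90  {1,2,4,5,6,7} 45  {1,3,4,5,6,7} 60  {2,3,4,5,6,7} 120
  if 0:z drops first: 315 orders
  if 1:x drops first: 315 orders
  if 3:b drops first: 126 orders
  if 6:c drops first: 252 orders
heap linearizations: 1008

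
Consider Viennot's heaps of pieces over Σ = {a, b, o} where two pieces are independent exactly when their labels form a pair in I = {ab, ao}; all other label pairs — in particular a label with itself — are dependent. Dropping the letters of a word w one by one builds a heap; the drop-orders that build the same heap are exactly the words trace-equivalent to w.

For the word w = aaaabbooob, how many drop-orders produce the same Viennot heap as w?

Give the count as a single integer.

210

drop 0:a onto floor
drop 1:a onto {0:a}
drop 2:a onto {1:a}
drop 3:a onto {2:a}
drop 4:b onto floor
drop 5:b onto {4:b}
drop 6:o onto {5:b}
drop 7:o onto {6:o}
drop 8:o onto {7:o}
drop 9:b onto {8:o}
ground layer = {0:a, 4:b}
drop-orders for the pieces not yet dropped (sum over which currently-grounded one goes next):
  1 to go: {3} 1  {9} 1
  2 to go: {2,3} 1  {3,9} 2  {8,9} 1
  3 to go: {1,2,3} 1  {2,3,9} 3  {3,8,9} 3  {7,8,9} 1
  4 to go: {0,1,2,3} 1  {1,2,3,9} 4  {2,3,8,9} 6  {3,7,8,9} 4  {6,7,8,9} 1
  5 to go: {0,1,2,3,9} 5  {1,2,3,8,9} 10  {2,3,7,8,9} 10  {3,6,7,8,9} 5  {5,6,7,8,9} 1
  6 to go: {0,1,2,3,8,9} 15  {1,2,3,7,8,9} 20  {2,3,6,7,8,9} 15  {3,5,6,7,8,9} 6  {4,5,6,7,8,9} 1
  7 to go: {0,1,2,3,7,8,9} 35  {1,2,3,6,7,8,9} 35  {2,3,5,6,7,8,9} 21  {3,4,5,6,7,8,9} 7
  8 to go: {0,1,2,3,6,7,8,9} 70  {1,2,3,5,6,7,8,9} 56  {2,3,4,5,6,7,8,9} 28
  if 0:a drops first: 84 orders
  if 4:b drops first: 126 orders
heap linearizations: 210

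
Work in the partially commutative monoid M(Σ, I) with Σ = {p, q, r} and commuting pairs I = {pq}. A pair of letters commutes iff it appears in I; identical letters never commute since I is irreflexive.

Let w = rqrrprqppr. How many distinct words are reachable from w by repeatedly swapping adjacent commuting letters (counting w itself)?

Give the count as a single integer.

#0=r has no predecessor
#1=q depends on [0:r]
#2=r depends on [1:q]
#3=r depends on [2:r]
#4=p depends on [3:r]
#5=r depends on [4:p]
#6=q depends on [5:r]
#7=p depends on [5:r]
#8=p depends on [7:p]
#9=r depends on [6:q, 8:p]
sources: [0:r]
N(rest) = Σ N(rest − s) over sources s of rest; N(one piece) = 1:
  size 1 → [9]=1
  size 2 → [6,9]=1  [8,9]=1
  size 3 → [6,8,9]=2  [7,8,9]=1
  size 4 → [6,7,8,9]=3
  size 5 → [5,6,7,8,9]=3
  size 6 → [4,5,6,7,8,9]=3
  size 7 → [3,4,5,6,7,8,9]=3
  size 8 → [2,3,4,5,6,7,8,9]=3
  first=0(r) contributes 3

3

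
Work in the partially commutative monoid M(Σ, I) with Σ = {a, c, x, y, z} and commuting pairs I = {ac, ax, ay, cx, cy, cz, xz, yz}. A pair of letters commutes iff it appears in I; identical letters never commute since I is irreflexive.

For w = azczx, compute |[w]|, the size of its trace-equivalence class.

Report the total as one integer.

piece 0:a — minimal
piece 1:z rests on {0:a}
piece 2:c — minimal
piece 3:z rests on {1:z}
piece 4:x — minimal
minimal pieces: {0:a, 2:c, 4:x}
ways to finish when only these pieces remain (= sum over removing one remaining piece with nothing left below it):
  1 left: {2}→1  {3}→1  {4}→1
  2 left: {1,3}→1  {2,3}→2  {2,4}→2  {3,4}→2
  3 left: {0,1,3}→1  {1,2,3}→3  {1,3,4}→3  {2,3,4}→6
  placing 0:a first → 12 extensions
  placing 2:c first → 4 extensions
  placing 4:x first → 4 extensions
total linear extensions = 20

20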